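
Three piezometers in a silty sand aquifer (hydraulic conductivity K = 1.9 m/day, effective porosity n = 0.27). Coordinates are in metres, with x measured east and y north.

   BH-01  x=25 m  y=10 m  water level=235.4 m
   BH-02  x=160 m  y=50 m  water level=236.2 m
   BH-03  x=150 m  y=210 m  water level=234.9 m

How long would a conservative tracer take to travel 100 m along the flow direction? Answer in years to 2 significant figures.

With h = a·x + b·y + c and BH-01 as origin, the differences give:
  135·a + 40·b = +0.8
  125·a + 200·b = -0.5
Eliminate b (×200 and ×40, subtract): 22000·a = 180.00 → a = ∂h/∂x = +0.008182
Back-substitute: b = ∂h/∂y = -0.007614.
|∇h| = √(0.008182² + -0.007614²) = 0.01118
Seepage velocity v = K·i/n = 1.9 × 0.01118 / 0.27 = 0.07867 m/day.
t = 100 / 0.07867 = 1271 days = 3.48 years.

3.5 years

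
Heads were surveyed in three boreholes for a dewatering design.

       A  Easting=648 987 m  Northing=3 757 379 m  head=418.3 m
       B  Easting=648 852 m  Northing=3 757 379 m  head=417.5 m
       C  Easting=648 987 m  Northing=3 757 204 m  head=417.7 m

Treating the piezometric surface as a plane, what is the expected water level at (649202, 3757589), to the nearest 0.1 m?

∂h/∂x = (417.5 − 418.3) / (648852 − 648987) = +0.005926
∂h/∂y = (417.7 − 418.3) / (3757204 − 3757379) = +0.003429
h(649202, 3757589) = 418.3 + (+0.005926)·(215) + (+0.003429)·(210) = 418.3 +1.274 +0.720 = 420.294 m.

420.3 m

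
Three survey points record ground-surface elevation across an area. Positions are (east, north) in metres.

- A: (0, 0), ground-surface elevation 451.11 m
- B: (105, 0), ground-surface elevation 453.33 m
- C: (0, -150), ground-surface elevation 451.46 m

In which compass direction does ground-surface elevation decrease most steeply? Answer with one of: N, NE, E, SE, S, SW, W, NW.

W

∂z/∂x = (453.33 − 451.11) / (105 − 0) = +0.02114
∂z/∂y = (451.46 − 451.11) / (-150 − 0) = -0.002333
Steepest decrease is along −∇f = (-0.02114 E, +0.002333 N) → west.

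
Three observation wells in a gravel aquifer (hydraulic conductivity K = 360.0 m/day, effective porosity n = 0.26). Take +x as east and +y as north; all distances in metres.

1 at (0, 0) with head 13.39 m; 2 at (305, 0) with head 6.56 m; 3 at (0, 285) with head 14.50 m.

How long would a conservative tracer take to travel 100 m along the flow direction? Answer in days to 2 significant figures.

3.2 days

∂h/∂x = (6.56 − 13.39) / (305 − 0) = -0.02239
∂h/∂y = (14.50 − 13.39) / (285 − 0) = +0.003895
|∇h| = √(-0.02239² + 0.003895²) = 0.02273
Seepage velocity v = K·i/n = 360.0 × 0.02273 / 0.26 = 31.47 m/day.
t = 100 / 31.47 = 3.178 days.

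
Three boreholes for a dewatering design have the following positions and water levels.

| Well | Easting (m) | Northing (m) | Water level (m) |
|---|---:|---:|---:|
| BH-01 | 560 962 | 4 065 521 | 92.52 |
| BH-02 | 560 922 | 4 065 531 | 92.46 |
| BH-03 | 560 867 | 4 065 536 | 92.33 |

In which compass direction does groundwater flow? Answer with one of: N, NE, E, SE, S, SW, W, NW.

SW

Taking BH-01 as reference: BH-02−BH-01 = (-40, 10, -0.06); BH-03−BH-01 = (-95, 15, -0.19).
Determinant of the coordinate differences = (-40)·15 − (-95)·10 = 350.
∂h/∂x = [(-0.06)·15 − (-0.19)·10] / 350 = +0.002857
∂h/∂y = [(-40)·(-0.19) − (-95)·(-0.06)] / 350 = +0.005429
Flow = −∇h = (-0.002857 east, -0.005429 north), which points southwest.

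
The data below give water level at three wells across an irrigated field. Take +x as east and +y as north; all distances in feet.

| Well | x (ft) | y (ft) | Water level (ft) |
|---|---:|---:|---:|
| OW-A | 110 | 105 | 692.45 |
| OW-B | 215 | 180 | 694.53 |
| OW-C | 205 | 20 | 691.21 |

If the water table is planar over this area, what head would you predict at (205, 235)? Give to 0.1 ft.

695.6 ft

With h = a·x + b·y + c and OW-A as origin, the differences give:
  105·a + 75·b = +2.08
  95·a + (-85)·b = -1.24
Eliminate b (×(-85) and ×75, subtract): -16050·a = -83.800 → a = ∂h/∂x = +0.005221
Back-substitute: b = ∂h/∂y = +0.02042.
h(205, 235) = 692.45 + (+0.005221)·(95) + (+0.02042)·(130) = 692.45 +0.496 +2.655 = 695.601 ft.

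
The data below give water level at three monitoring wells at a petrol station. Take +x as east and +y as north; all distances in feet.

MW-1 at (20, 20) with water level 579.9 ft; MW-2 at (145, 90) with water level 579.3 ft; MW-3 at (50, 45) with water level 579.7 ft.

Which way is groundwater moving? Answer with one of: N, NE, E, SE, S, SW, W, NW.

N

Taking MW-1 as reference: MW-2−MW-1 = (125, 70, -0.6); MW-3−MW-1 = (30, 25, -0.2).
Determinant of the coordinate differences = 125·25 − 30·70 = 1025.
∂h/∂x = [(-0.6)·25 − (-0.2)·70] / 1025 = -0.0009756
∂h/∂y = [125·(-0.2) − 30·(-0.6)] / 1025 = -0.006829
Flow = −∇h = (+0.0009756 east, +0.006829 north), which points north.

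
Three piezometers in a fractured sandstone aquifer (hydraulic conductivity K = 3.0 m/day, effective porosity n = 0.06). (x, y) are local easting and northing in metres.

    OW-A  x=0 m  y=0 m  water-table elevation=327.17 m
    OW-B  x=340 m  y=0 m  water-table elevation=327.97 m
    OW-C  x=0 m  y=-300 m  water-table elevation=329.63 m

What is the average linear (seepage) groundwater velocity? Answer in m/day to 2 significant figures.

0.43 m/day

∂h/∂x = (327.97 − 327.17) / (340 − 0) = +0.002353
∂h/∂y = (329.63 − 327.17) / (-300 − 0) = -0.008200
|∇h| = √(0.002353² + -0.008200²) = 0.008531
Seepage velocity v = K·i/n = 3.0 × 0.008531 / 0.06 = 0.4266 m/day.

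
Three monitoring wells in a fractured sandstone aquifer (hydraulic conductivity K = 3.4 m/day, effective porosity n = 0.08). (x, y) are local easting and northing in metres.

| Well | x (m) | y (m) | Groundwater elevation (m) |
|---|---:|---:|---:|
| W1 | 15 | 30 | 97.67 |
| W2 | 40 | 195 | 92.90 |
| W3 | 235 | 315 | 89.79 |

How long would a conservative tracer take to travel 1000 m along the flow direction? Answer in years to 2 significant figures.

2.2 years

With h = a·x + b·y + c and W1 as origin, the differences give:
  25·a + 165·b = -4.77
  220·a + 285·b = -7.88
Eliminate b (×285 and ×165, subtract): -29175·a = -59.250 → a = ∂h/∂x = +0.002031
Back-substitute: b = ∂h/∂y = -0.02922.
|∇h| = √(0.002031² + -0.02922²) = 0.02929
Seepage velocity v = K·i/n = 3.4 × 0.02929 / 0.08 = 1.245 m/day.
t = 1000 / 1.245 = 803.2 days = 2.2 years.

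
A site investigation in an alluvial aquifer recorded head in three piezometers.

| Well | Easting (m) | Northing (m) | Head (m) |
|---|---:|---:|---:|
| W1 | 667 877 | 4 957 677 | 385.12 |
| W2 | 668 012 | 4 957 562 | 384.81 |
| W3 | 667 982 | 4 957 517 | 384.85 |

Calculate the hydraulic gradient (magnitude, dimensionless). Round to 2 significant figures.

Three-point gradient (reference W1): Δ to W2 = (135, -115, -0.31), Δ to W3 = (105, -160, -0.27).
∂h/∂x = -0.001948, ∂h/∂y = +0.0004094 (det = -9525).
|∇h| = √(-0.001948² + 0.0004094²) = 0.001991

0.0020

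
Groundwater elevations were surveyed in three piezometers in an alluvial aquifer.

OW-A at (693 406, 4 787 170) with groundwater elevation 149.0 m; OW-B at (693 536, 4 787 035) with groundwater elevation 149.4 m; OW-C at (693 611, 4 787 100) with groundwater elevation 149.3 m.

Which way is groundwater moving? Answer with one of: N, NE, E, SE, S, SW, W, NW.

N

Three-point gradient (reference OW-A): Δ to OW-B = (130, -135, +0.4), Δ to OW-C = (205, -70, +0.3).
∂h/∂x = +0.0006729, ∂h/∂y = -0.002315 (det = 18575).
Flow = −∇h = (-0.0006729 east, +0.002315 north), which points north.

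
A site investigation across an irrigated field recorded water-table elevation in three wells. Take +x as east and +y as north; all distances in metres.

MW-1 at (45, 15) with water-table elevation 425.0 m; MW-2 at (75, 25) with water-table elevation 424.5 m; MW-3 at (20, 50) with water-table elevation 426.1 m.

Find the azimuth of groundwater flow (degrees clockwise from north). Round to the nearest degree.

Differences from MW-1: to MW-2 (Δx, Δy, Δh) = (30, 10, -0.5); to MW-3 = (-25, 35, +1.1).
Solve a·Δx + b·Δy = Δh: det = 30·35 − (-25)·10 = 1300.
∂h/∂x = [(-0.5)·35 − (+1.1)·10] / 1300 = -0.02192
∂h/∂y = [30·(+1.1) − (-25)·(-0.5)] / 1300 = +0.01577
Flow direction (−∇h) has components (+0.02192 E, -0.01577 N).
Azimuth = atan2(E, N) = atan2(+0.02192, -0.01577) = 125.7° ≈ 126°.

126°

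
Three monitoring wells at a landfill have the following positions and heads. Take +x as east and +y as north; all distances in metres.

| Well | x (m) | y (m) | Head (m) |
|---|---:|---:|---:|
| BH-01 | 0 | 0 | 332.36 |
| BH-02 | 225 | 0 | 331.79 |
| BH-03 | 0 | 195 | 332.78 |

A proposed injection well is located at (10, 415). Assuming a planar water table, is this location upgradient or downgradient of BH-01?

∂h/∂x = (331.79 − 332.36) / (225 − 0) = -0.002533
∂h/∂y = (332.78 − 332.36) / (195 − 0) = +0.002154
Head at (10, 415) = 332.36 + (-0.002533)·(10) + (+0.002154)·(415) = 333.23 m.
That is higher than the 332.36 m at BH-01, so the point is upgradient.

upgradient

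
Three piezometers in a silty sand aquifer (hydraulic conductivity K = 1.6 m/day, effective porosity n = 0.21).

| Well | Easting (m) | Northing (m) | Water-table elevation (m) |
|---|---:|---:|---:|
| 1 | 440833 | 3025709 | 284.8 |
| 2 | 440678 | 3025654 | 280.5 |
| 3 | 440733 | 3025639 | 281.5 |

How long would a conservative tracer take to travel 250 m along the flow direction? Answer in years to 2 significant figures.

3.3 years

With h = a·x + b·y + c and 1 as origin, the differences give:
  (-155)·a + (-55)·b = -4.3
  (-100)·a + (-70)·b = -3.3
Eliminate b (×(-70) and ×(-55), subtract): 5350·a = 119.50 → a = ∂h/∂x = +0.02234
Back-substitute: b = ∂h/∂y = +0.01523.
|∇h| = √(0.02234² + 0.01523²) = 0.02704
Seepage velocity v = K·i/n = 1.6 × 0.02704 / 0.21 = 0.206 m/day.
t = 250 / 0.206 = 1214 days = 3.32 years.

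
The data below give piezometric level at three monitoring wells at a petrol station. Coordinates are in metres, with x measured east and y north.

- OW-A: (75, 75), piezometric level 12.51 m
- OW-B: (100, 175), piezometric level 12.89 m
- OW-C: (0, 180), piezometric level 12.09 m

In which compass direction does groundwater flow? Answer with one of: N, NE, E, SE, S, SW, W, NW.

W

Taking OW-A as reference: OW-B−OW-A = (25, 100, +0.38); OW-C−OW-A = (-75, 105, -0.42).
Determinant of the coordinate differences = 25·105 − (-75)·100 = 10125.
∂h/∂x = [(+0.38)·105 − (-0.42)·100] / 10125 = +0.008089
∂h/∂y = [25·(-0.42) − (-75)·(+0.38)] / 10125 = +0.001778
Flow = −∇h = (-0.008089 east, -0.001778 north), which points west.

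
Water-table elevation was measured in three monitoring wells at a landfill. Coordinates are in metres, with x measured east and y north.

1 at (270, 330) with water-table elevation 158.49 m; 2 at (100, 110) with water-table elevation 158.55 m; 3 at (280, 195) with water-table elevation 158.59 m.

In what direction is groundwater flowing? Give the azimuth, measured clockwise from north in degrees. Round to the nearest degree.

Three-point gradient (reference 1): Δ to 2 = (-170, -220, +0.06), Δ to 3 = (10, -135, +0.10).
∂h/∂x = +0.0005527, ∂h/∂y = -0.0006998 (det = 25150).
Flow direction (−∇h) has components (-0.0005527 E, +0.0006998 N).
Azimuth = atan2(E, N) = atan2(-0.0005527, +0.0006998) = 321.7° ≈ 322°.

322°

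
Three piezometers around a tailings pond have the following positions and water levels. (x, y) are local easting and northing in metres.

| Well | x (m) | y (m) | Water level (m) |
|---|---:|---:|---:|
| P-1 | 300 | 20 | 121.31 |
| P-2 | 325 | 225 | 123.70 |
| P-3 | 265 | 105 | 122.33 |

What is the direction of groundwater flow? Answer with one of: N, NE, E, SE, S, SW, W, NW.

S

Differences from P-1: to P-2 (Δx, Δy, Δh) = (25, 205, +2.39); to P-3 = (-35, 85, +1.02).
Determinant of the coordinate differences = 25·85 − (-35)·205 = 9300.
∂h/∂x = [(+2.39)·85 − (+1.02)·205] / 9300 = -0.0006398
∂h/∂y = [25·(+1.02) − (-35)·(+2.39)] / 9300 = +0.01174
Flow = −∇h = (+0.0006398 east, -0.01174 north), which points south.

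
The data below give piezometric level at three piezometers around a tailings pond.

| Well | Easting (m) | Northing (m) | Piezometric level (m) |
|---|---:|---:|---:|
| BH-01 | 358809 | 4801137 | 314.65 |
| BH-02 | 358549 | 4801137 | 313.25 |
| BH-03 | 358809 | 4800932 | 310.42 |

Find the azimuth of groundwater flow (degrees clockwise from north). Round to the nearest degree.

195°

∂h/∂x = (313.25 − 314.65) / (358549 − 358809) = +0.005385
∂h/∂y = (310.42 − 314.65) / (4800932 − 4801137) = +0.02063
Flow direction (−∇h) has components (-0.005385 E, -0.02063 N).
Azimuth = atan2(E, N) = atan2(-0.005385, -0.02063) = 194.6° ≈ 195°.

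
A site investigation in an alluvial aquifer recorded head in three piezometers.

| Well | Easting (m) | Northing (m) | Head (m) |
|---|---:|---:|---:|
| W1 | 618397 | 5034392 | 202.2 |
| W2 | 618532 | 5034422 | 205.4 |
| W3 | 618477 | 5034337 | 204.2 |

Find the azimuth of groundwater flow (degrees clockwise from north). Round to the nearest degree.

Differences from W1: to W2 (Δx, Δy, Δh) = (135, 30, +3.2); to W3 = (80, -55, +2.0).
Determinant of the coordinate differences = 135·(-55) − 80·30 = -9825.
∂h/∂x = [(+3.2)·(-55) − (+2.0)·30] / -9825 = +0.02402
∂h/∂y = [135·(+2.0) − 80·(+3.2)] / -9825 = -0.001425
Flow direction (−∇h) has components (-0.02402 E, +0.001425 N).
Azimuth = atan2(E, N) = atan2(-0.02402, +0.001425) = 273.4° ≈ 273°.

273°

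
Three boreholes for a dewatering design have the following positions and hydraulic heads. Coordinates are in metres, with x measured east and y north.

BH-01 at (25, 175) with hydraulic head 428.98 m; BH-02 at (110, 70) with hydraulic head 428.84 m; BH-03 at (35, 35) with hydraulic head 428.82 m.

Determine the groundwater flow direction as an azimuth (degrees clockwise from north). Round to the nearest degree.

With h = a·x + b·y + c and BH-01 as origin, the differences give:
  85·a + (-105)·b = -0.14
  10·a + (-140)·b = -0.16
Eliminate b (×(-140) and ×(-105), subtract): -10850·a = 2.800 → a = ∂h/∂x = -0.0002581
Back-substitute: b = ∂h/∂y = +0.001124.
Flow direction (−∇h) has components (+0.0002581 E, -0.001124 N).
Azimuth = atan2(E, N) = atan2(+0.0002581, -0.001124) = 167.1° ≈ 167°.

167°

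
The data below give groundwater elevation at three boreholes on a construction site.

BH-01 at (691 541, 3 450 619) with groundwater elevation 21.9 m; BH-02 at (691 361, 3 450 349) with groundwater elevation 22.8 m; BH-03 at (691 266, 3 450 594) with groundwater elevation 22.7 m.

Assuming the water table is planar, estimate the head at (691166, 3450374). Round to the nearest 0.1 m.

23.3 m

Taking BH-01 as reference: BH-02−BH-01 = (-180, -270, +0.9); BH-03−BH-01 = (-275, -25, +0.8).
Solve a·Δx + b·Δy = Δh: det = (-180)·(-25) − (-275)·(-270) = -69750.
∂h/∂x = [(+0.9)·(-25) − (+0.8)·(-270)] / -69750 = -0.002774
∂h/∂y = [(-180)·(+0.8) − (-275)·(+0.9)] / -69750 = -0.001484
h(691166, 3450374) = 21.9 + (-0.002774)·(-375) + (-0.001484)·(-245) = 21.9 +1.040 +0.364 = 23.304 m.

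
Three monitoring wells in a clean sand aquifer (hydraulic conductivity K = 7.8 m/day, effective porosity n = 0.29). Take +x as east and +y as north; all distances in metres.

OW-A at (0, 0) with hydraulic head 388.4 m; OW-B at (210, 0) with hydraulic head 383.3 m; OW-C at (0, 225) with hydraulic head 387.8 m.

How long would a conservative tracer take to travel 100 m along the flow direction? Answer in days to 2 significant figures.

∂h/∂x = (383.3 − 388.4) / (210 − 0) = -0.02429
∂h/∂y = (387.8 − 388.4) / (225 − 0) = -0.002667
|∇h| = √(-0.02429² + -0.002667²) = 0.02444
Seepage velocity v = K·i/n = 7.8 × 0.02444 / 0.29 = 0.6574 m/day.
t = 100 / 0.6574 = 152.1 days.

150 days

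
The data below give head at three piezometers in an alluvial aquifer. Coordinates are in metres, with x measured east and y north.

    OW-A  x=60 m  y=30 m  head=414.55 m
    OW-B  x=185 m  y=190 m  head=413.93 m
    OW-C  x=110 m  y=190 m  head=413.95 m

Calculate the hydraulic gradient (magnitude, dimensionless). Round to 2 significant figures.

0.0037

Three-point gradient (reference OW-A): Δ to OW-B = (125, 160, -0.62), Δ to OW-C = (50, 160, -0.60).
∂h/∂x = -0.0002667, ∂h/∂y = -0.003667 (det = 12000).
|∇h| = √(-0.0002667² + -0.003667²) = 0.003677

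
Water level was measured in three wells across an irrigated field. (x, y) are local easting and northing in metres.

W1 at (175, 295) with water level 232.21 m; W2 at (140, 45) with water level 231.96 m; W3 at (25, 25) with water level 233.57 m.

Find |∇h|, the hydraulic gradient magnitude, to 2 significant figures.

0.015

Differences from W1: to W2 (Δx, Δy, Δh) = (-35, -250, -0.25); to W3 = (-150, -270, +1.36).
Determinant of the coordinate differences = (-35)·(-270) − (-150)·(-250) = -28050.
∂h/∂x = [(-0.25)·(-270) − (+1.36)·(-250)] / -28050 = -0.01453
∂h/∂y = [(-35)·(+1.36) − (-150)·(-0.25)] / -28050 = +0.003034
|∇h| = √(-0.01453² + 0.003034²) = 0.01484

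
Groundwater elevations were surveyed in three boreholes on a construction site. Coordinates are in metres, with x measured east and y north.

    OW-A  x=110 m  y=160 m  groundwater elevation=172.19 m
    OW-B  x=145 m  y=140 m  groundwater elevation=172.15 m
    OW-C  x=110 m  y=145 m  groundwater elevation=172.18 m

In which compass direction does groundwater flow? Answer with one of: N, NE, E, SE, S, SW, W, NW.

Taking OW-A as reference: OW-B−OW-A = (35, -20, -0.04); OW-C−OW-A = (0, -15, -0.01).
Determinant of the coordinate differences = 35·(-15) − 0·(-20) = -525.
∂h/∂x = [(-0.04)·(-15) − (-0.01)·(-20)] / -525 = -0.0007619
∂h/∂y = [35·(-0.01) − 0·(-0.04)] / -525 = +0.0006667
Flow = −∇h = (+0.0007619 east, -0.0006667 north), which points southeast.

SE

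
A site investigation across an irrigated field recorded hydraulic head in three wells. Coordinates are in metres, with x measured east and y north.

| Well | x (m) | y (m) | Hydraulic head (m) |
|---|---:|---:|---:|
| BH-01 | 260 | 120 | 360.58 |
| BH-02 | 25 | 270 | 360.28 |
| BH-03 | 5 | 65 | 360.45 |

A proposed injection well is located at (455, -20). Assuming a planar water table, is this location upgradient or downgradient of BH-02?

Three-point gradient (reference BH-01): Δ to BH-02 = (-235, 150, -0.30), Δ to BH-03 = (-255, -55, -0.13).
∂h/∂x = +0.0007035, ∂h/∂y = -0.0008979 (det = 51175).
Head at (455, -20) = 360.58 + (+0.0007035)·(195) + (-0.0008979)·(-140) = 360.84 m.
That is higher than the 360.28 m at BH-02, so the point is upgradient.

upgradient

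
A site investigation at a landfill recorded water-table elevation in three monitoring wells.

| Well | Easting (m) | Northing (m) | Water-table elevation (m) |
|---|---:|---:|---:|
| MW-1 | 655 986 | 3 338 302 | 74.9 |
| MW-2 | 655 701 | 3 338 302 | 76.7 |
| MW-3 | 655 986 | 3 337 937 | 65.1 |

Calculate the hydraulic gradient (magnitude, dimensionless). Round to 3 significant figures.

∂h/∂x = (76.7 − 74.9) / (655701 − 655986) = -0.006316
∂h/∂y = (65.1 − 74.9) / (3337937 − 3338302) = +0.02685
|∇h| = √(-0.006316² + 0.02685²) = 0.02758

0.0276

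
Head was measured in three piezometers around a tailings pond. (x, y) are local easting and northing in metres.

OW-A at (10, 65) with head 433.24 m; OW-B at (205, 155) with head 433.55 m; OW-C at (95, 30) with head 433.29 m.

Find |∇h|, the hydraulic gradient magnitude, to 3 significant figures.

0.00156

With h = a·x + b·y + c and OW-A as origin, the differences give:
  195·a + 90·b = +0.31
  85·a + (-35)·b = +0.05
Eliminate b (×(-35) and ×90, subtract): -14475·a = -15.350 → a = ∂h/∂x = +0.001060
Back-substitute: b = ∂h/∂y = +0.001147.
|∇h| = √(0.001060² + 0.001147²) = 0.001562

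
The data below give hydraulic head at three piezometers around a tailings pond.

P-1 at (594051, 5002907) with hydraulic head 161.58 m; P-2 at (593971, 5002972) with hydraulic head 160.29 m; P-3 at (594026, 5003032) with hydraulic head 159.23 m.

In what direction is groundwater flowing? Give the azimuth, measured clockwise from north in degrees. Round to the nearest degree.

357°

With h = a·x + b·y + c and P-1 as origin, the differences give:
  (-80)·a + 65·b = -1.29
  (-25)·a + 125·b = -2.35
Eliminate b (×125 and ×65, subtract): -8375·a = -8.500 → a = ∂h/∂x = +0.001015
Back-substitute: b = ∂h/∂y = -0.01860.
Flow direction (−∇h) has components (-0.001015 E, +0.01860 N).
Azimuth = atan2(E, N) = atan2(-0.001015, +0.01860) = 356.9° ≈ 357°.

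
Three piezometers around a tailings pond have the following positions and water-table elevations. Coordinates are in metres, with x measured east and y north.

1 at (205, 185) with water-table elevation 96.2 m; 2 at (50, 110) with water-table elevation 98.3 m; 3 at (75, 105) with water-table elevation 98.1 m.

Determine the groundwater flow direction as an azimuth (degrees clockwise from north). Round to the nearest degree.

Differences from 1: to 2 (Δx, Δy, Δh) = (-155, -75, +2.1); to 3 = (-130, -80, +1.9).
Solve a·Δx + b·Δy = Δh: det = (-155)·(-80) − (-130)·(-75) = 2650.
∂h/∂x = [(+2.1)·(-80) − (+1.9)·(-75)] / 2650 = -0.009623
∂h/∂y = [(-155)·(+1.9) − (-130)·(+2.1)] / 2650 = -0.008113
Flow direction (−∇h) has components (+0.009623 E, +0.008113 N).
Azimuth = atan2(E, N) = atan2(+0.009623, +0.008113) = 49.9° ≈ 050°.

050°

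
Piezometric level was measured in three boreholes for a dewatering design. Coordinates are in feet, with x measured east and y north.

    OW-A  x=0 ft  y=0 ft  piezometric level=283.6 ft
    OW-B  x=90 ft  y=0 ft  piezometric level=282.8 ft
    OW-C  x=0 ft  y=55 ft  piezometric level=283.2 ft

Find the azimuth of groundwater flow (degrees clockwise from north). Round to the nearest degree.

051°

∂h/∂x = (282.8 − 283.6) / (90 − 0) = -0.008889
∂h/∂y = (283.2 − 283.6) / (55 − 0) = -0.007273
Flow direction (−∇h) has components (+0.008889 E, +0.007273 N).
Azimuth = atan2(E, N) = atan2(+0.008889, +0.007273) = 50.7° ≈ 051°.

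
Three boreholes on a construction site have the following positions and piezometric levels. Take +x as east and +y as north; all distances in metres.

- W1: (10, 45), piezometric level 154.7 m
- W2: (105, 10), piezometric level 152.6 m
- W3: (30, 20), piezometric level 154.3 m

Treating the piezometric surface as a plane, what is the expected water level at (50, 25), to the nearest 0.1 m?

153.8 m

Differences from W1: to W2 (Δx, Δy, Δh) = (95, -35, -2.1); to W3 = (20, -25, -0.4).
Solve a·Δx + b·Δy = Δh: det = 95·(-25) − 20·(-35) = -1675.
∂h/∂x = [(-2.1)·(-25) − (-0.4)·(-35)] / -1675 = -0.02299
∂h/∂y = [95·(-0.4) − 20·(-2.1)] / -1675 = -0.002388
h(50, 25) = 154.7 + (-0.02299)·(40) + (-0.002388)·(-20) = 154.7 -0.919 +0.048 = 153.828 m.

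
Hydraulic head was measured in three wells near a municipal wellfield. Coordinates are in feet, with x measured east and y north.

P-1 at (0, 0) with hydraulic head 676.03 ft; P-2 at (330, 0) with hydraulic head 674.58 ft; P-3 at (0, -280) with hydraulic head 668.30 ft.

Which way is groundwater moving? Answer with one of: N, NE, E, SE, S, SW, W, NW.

∂h/∂x = (674.58 − 676.03) / (330 − 0) = -0.004394
∂h/∂y = (668.30 − 676.03) / (-280 − 0) = +0.02761
Flow = −∇h = (+0.004394 east, -0.02761 north), which points south.

S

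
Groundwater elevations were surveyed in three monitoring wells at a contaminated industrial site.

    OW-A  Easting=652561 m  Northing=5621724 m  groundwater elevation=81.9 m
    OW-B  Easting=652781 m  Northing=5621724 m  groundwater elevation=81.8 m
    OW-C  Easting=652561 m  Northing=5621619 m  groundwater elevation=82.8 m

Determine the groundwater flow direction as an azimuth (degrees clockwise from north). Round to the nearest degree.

003°

∂h/∂x = (81.8 − 81.9) / (652781 − 652561) = -0.0004545
∂h/∂y = (82.8 − 81.9) / (5621619 − 5621724) = -0.008571
Flow direction (−∇h) has components (+0.0004545 E, +0.008571 N).
Azimuth = atan2(E, N) = atan2(+0.0004545, +0.008571) = 3.0° ≈ 003°.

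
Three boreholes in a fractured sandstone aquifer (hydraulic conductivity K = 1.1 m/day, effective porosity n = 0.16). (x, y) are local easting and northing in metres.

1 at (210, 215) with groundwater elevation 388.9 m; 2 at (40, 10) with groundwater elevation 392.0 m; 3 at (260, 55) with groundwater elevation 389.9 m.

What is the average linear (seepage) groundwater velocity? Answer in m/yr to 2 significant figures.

Differences from 1: to 2 (Δx, Δy, Δh) = (-170, -205, +3.1); to 3 = (50, -160, +1.0).
Solve a·Δx + b·Δy = Δh: det = (-170)·(-160) − 50·(-205) = 37450.
∂h/∂x = [(+3.1)·(-160) − (+1.0)·(-205)] / 37450 = -0.007770
∂h/∂y = [(-170)·(+1.0) − 50·(+3.1)] / 37450 = -0.008678
|∇h| = √(-0.007770² + -0.008678²) = 0.01165
Seepage velocity v = K·i/n = 1.1 × 0.01165 / 0.16 = 0.08009 m/day = 29.25 m/yr.

29 m/yr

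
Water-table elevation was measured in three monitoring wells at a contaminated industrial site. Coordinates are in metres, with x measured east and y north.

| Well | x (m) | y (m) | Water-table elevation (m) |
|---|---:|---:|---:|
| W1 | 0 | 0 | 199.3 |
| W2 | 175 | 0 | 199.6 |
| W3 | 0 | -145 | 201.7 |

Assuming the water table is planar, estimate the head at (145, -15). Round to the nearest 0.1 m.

199.8 m

∂h/∂x = (199.6 − 199.3) / (175 − 0) = +0.001714
∂h/∂y = (201.7 − 199.3) / (-145 − 0) = -0.01655
h(145, -15) = 199.3 + (+0.001714)·(145) + (-0.01655)·(-15) = 199.3 +0.249 +0.248 = 199.797 m.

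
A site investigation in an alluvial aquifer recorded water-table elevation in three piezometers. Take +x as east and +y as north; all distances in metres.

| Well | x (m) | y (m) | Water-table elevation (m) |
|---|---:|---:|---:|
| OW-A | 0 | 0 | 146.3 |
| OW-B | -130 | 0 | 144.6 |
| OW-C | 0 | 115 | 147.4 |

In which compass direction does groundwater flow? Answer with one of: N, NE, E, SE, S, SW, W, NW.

SW

∂h/∂x = (144.6 − 146.3) / (-130 − 0) = +0.01308
∂h/∂y = (147.4 − 146.3) / (115 − 0) = +0.009565
Flow = −∇h = (-0.01308 east, -0.009565 north), which points southwest.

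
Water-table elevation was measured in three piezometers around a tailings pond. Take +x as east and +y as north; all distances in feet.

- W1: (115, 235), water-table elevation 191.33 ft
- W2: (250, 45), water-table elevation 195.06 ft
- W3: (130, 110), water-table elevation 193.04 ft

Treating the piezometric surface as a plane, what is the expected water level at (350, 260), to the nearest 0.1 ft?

Three-point gradient (reference W1): Δ to W2 = (135, -190, +3.73), Δ to W3 = (15, -125, +1.71).
∂h/∂x = +0.01008, ∂h/∂y = -0.01247 (det = -14025).
h(350, 260) = 191.33 + (+0.01008)·(235) + (-0.01247)·(25) = 191.33 +2.368 -0.312 = 193.387 ft.

193.4 ft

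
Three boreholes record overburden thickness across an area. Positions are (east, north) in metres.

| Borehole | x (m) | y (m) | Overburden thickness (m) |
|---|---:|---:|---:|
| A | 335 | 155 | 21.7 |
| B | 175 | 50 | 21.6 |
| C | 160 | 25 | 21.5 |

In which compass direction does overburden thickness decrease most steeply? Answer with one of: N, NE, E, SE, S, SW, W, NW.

With d = a·x + b·y + c and A as origin, the differences give:
  (-160)·a + (-105)·b = -0.1
  (-175)·a + (-130)·b = -0.2
Eliminate b (×(-130) and ×(-105), subtract): 2425·a = -8.00 → a = ∂d/∂x = -0.003299
Back-substitute: b = ∂d/∂y = +0.005979.
Steepest decrease is along −∇f = (+0.003299 E, -0.005979 N) → southeast.

SE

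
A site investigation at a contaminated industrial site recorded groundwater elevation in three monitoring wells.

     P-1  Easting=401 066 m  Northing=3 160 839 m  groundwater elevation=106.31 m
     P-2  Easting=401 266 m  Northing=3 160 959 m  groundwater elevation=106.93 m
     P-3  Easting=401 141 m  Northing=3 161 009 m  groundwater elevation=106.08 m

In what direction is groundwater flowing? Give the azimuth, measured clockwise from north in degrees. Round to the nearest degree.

305°

Taking P-1 as reference: P-2−P-1 = (200, 120, +0.62); P-3−P-1 = (75, 170, -0.23).
Solve a·Δx + b·Δy = Δh: det = 200·170 − 75·120 = 25000.
∂h/∂x = [(+0.62)·170 − (-0.23)·120] / 25000 = +0.005320
∂h/∂y = [200·(-0.23) − 75·(+0.62)] / 25000 = -0.003700
Flow direction (−∇h) has components (-0.005320 E, +0.003700 N).
Azimuth = atan2(E, N) = atan2(-0.005320, +0.003700) = 304.8° ≈ 305°.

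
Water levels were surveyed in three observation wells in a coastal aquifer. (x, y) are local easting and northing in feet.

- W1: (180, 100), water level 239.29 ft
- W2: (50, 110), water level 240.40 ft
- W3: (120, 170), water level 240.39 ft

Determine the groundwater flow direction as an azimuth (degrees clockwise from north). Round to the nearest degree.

Taking W1 as reference: W2−W1 = (-130, 10, +1.11); W3−W1 = (-60, 70, +1.10).
Solve a·Δx + b·Δy = Δh: det = (-130)·70 − (-60)·10 = -8500.
∂h/∂x = [(+1.11)·70 − (+1.10)·10] / -8500 = -0.007847
∂h/∂y = [(-130)·(+1.10) − (-60)·(+1.11)] / -8500 = +0.008988
Flow direction (−∇h) has components (+0.007847 E, -0.008988 N).
Azimuth = atan2(E, N) = atan2(+0.007847, -0.008988) = 138.9° ≈ 139°.

139°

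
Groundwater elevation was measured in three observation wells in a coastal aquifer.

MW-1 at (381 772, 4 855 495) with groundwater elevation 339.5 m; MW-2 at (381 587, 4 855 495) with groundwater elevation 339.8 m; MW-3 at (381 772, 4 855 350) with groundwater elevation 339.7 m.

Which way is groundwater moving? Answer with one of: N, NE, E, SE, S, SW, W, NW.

NE

∂h/∂x = (339.8 − 339.5) / (381587 − 381772) = -0.001622
∂h/∂y = (339.7 − 339.5) / (4855350 − 4855495) = -0.001379
Flow = −∇h = (+0.001622 east, +0.001379 north), which points northeast.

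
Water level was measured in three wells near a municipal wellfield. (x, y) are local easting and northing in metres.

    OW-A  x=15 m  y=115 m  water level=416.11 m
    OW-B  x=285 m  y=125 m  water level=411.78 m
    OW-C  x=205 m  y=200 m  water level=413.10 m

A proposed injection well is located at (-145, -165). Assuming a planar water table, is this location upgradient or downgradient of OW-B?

upgradient

Taking OW-A as reference: OW-B−OW-A = (270, 10, -4.33); OW-C−OW-A = (190, 85, -3.01).
Determinant of the coordinate differences = 270·85 − 190·10 = 21050.
∂h/∂x = [(-4.33)·85 − (-3.01)·10] / 21050 = -0.01605
∂h/∂y = [270·(-3.01) − 190·(-4.33)] / 21050 = +0.0004751
Head at (-145, -165) = 416.11 + (-0.01605)·(-160) + (+0.0004751)·(-280) = 418.55 m.
That is higher than the 411.78 m at OW-B, so the point is upgradient.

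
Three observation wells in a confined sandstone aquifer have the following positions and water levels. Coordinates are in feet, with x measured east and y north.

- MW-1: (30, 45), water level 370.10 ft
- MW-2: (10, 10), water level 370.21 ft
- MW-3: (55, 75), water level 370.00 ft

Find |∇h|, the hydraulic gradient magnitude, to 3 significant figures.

0.00282

Taking MW-1 as reference: MW-2−MW-1 = (-20, -35, +0.11); MW-3−MW-1 = (25, 30, -0.10).
Determinant of the coordinate differences = (-20)·30 − 25·(-35) = 275.
∂h/∂x = [(+0.11)·30 − (-0.10)·(-35)] / 275 = -0.0007273
∂h/∂y = [(-20)·(-0.10) − 25·(+0.11)] / 275 = -0.002727
|∇h| = √(-0.0007273² + -0.002727²) = 0.002822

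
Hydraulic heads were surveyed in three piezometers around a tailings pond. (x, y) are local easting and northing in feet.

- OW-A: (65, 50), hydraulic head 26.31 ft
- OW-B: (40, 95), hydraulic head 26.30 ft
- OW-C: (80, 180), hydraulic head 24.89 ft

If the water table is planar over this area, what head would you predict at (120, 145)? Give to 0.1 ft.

24.6 ft

With h = a·x + b·y + c and OW-A as origin, the differences give:
  (-25)·a + 45·b = -0.01
  15·a + 130·b = -1.42
Eliminate b (×130 and ×45, subtract): -3925·a = 62.600 → a = ∂h/∂x = -0.01595
Back-substitute: b = ∂h/∂y = -0.009083.
h(120, 145) = 26.31 + (-0.01595)·(55) + (-0.009083)·(95) = 26.31 -0.877 -0.863 = 24.570 ft.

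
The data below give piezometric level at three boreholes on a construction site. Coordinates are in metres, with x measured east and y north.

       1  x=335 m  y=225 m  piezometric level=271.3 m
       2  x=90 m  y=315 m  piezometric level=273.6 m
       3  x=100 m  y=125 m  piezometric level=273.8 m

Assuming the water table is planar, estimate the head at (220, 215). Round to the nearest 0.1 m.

Three-point gradient (reference 1): Δ to 2 = (-245, 90, +2.3), Δ to 3 = (-235, -100, +2.5).
∂h/∂x = -0.009967, ∂h/∂y = -0.001577 (det = 45650).
h(220, 215) = 271.3 + (-0.009967)·(-115) + (-0.001577)·(-10) = 271.3 +1.146 +0.016 = 272.462 m.

272.5 m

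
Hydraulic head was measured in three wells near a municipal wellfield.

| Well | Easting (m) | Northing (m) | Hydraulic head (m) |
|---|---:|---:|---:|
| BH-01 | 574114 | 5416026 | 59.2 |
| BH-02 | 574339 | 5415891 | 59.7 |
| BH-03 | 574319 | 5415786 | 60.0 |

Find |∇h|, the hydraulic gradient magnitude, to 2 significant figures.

Taking BH-01 as reference: BH-02−BH-01 = (225, -135, +0.5); BH-03−BH-01 = (205, -240, +0.8).
Solve a·Δx + b·Δy = Δh: det = 225·(-240) − 205·(-135) = -26325.
∂h/∂x = [(+0.5)·(-240) − (+0.8)·(-135)] / -26325 = +0.0004558
∂h/∂y = [225·(+0.8) − 205·(+0.5)] / -26325 = -0.002944
|∇h| = √(0.0004558² + -0.002944²) = 0.002979

0.0030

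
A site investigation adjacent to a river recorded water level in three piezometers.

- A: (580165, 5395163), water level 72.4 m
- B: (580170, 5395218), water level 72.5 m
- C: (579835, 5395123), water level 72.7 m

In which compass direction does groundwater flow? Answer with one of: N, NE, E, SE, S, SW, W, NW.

SE

With h = a·x + b·y + c and A as origin, the differences give:
  5·a + 55·b = +0.1
  (-330)·a + (-40)·b = +0.3
Eliminate b (×(-40) and ×55, subtract): 17950·a = -20.50 → a = ∂h/∂x = -0.001142
Back-substitute: b = ∂h/∂y = +0.001922.
Flow = −∇h = (+0.001142 east, -0.001922 north), which points southeast.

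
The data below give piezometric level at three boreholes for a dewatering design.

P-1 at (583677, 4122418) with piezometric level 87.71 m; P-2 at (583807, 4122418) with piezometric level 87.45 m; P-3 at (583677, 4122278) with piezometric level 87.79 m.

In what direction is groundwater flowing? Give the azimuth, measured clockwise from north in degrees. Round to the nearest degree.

∂h/∂x = (87.45 − 87.71) / (583807 − 583677) = -0.002000
∂h/∂y = (87.79 − 87.71) / (4122278 − 4122418) = -0.0005714
Flow direction (−∇h) has components (+0.002000 E, +0.0005714 N).
Azimuth = atan2(E, N) = atan2(+0.002000, +0.0005714) = 74.1° ≈ 074°.

074°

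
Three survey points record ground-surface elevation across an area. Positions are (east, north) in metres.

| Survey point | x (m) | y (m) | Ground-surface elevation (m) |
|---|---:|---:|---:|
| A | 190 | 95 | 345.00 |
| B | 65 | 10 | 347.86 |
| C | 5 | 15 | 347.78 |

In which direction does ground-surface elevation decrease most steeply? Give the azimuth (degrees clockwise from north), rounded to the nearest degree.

002°

With z = a·x + b·y + c and A as origin, the differences give:
  (-125)·a + (-85)·b = +2.86
  (-185)·a + (-80)·b = +2.78
Eliminate b (×(-80) and ×(-85), subtract): -5725·a = 7.500 → a = ∂z/∂x = -0.001310
Back-substitute: b = ∂z/∂y = -0.03172.
Steepest decrease is along −∇f: components (+0.001310 E, +0.03172 N).
Azimuth = atan2(+0.001310, +0.03172) = 2.4° ≈ 002°.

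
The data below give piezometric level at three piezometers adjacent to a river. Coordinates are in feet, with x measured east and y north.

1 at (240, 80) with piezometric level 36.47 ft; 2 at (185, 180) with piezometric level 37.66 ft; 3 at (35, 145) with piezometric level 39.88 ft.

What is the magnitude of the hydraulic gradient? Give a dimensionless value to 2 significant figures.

Three-point gradient (reference 1): Δ to 2 = (-55, 100, +1.19), Δ to 3 = (-205, 65, +3.41).
∂h/∂x = -0.01558, ∂h/∂y = +0.003332 (det = 16925).
|∇h| = √(-0.01558² + 0.003332²) = 0.01593

0.016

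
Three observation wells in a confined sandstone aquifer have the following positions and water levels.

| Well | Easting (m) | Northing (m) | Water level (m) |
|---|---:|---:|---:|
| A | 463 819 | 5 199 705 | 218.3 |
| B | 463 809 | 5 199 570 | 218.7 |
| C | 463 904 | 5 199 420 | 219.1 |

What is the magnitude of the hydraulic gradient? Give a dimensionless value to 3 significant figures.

Taking A as reference: B−A = (-10, -135, +0.4); C−A = (85, -285, +0.8).
Determinant of the coordinate differences = (-10)·(-285) − 85·(-135) = 14325.
∂h/∂x = [(+0.4)·(-285) − (+0.8)·(-135)] / 14325 = -0.0004188
∂h/∂y = [(-10)·(+0.8) − 85·(+0.4)] / 14325 = -0.002932
|∇h| = √(-0.0004188² + -0.002932²) = 0.002962

0.00296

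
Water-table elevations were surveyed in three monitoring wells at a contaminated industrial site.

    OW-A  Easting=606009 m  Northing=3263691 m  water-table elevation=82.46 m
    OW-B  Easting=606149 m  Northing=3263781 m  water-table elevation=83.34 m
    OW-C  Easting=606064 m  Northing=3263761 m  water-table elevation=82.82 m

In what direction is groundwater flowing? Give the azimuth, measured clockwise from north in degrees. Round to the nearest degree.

266°

Taking OW-A as reference: OW-B−OW-A = (140, 90, +0.88); OW-C−OW-A = (55, 70, +0.36).
Determinant of the coordinate differences = 140·70 − 55·90 = 4850.
∂h/∂x = [(+0.88)·70 − (+0.36)·90] / 4850 = +0.006021
∂h/∂y = [140·(+0.36) − 55·(+0.88)] / 4850 = +0.0004124
Flow direction (−∇h) has components (-0.006021 E, -0.0004124 N).
Azimuth = atan2(E, N) = atan2(-0.006021, -0.0004124) = 266.1° ≈ 266°.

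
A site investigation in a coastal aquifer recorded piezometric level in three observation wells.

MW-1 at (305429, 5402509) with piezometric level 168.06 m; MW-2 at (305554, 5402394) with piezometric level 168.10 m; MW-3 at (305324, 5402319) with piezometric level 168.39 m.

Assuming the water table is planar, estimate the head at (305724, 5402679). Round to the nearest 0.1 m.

Three-point gradient (reference MW-1): Δ to MW-2 = (125, -115, +0.04), Δ to MW-3 = (-105, -190, +0.33).
∂h/∂x = -0.0008472, ∂h/∂y = -0.001269 (det = -35825).
h(305724, 5402679) = 168.06 + (-0.0008472)·(295) + (-0.001269)·(170) = 168.06 -0.250 -0.216 = 167.594 m.

167.6 m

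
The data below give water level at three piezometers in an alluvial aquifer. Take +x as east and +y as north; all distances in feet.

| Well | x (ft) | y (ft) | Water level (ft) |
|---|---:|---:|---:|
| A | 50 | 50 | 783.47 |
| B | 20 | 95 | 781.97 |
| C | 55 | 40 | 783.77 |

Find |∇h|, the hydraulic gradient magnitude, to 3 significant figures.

Differences from A: to B (Δx, Δy, Δh) = (-30, 45, -1.50); to C = (5, -10, +0.30).
Determinant of the coordinate differences = (-30)·(-10) − 5·45 = 75.
∂h/∂x = [(-1.50)·(-10) − (+0.30)·45] / 75 = +0.02000
∂h/∂y = [(-30)·(+0.30) − 5·(-1.50)] / 75 = -0.02000
|∇h| = √(0.02000² + -0.02000²) = 0.02828

0.0283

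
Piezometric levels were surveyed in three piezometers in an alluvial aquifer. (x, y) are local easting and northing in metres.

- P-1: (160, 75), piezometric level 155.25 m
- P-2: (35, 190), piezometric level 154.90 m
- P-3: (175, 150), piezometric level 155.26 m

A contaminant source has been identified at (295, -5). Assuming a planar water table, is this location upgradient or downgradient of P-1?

With h = a·x + b·y + c and P-1 as origin, the differences give:
  (-125)·a + 115·b = -0.35
  15·a + 75·b = +0.01
Eliminate b (×75 and ×115, subtract): -11100·a = -27.400 → a = ∂h/∂x = +0.002468
Back-substitute: b = ∂h/∂y = -0.0003604.
Head at (295, -5) = 155.25 + (+0.002468)·(135) + (-0.0003604)·(-80) = 155.61 m.
That is higher than the 155.25 m at P-1, so the point is upgradient.

upgradient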